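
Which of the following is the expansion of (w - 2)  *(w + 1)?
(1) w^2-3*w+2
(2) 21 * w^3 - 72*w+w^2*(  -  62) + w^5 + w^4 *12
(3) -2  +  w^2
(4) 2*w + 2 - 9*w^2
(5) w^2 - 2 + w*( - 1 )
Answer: 5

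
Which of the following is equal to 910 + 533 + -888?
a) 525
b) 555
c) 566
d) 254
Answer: b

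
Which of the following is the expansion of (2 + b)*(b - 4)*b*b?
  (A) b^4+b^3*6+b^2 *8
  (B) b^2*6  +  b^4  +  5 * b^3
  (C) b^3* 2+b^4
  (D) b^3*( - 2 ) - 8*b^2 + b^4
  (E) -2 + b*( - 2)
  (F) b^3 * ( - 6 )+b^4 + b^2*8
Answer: D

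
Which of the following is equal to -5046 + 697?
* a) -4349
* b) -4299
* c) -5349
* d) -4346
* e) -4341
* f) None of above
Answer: a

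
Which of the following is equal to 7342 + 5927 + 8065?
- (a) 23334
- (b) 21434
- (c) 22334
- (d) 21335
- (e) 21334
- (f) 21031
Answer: e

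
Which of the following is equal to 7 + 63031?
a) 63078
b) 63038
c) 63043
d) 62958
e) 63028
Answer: b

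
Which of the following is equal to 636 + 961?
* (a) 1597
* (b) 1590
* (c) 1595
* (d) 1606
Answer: a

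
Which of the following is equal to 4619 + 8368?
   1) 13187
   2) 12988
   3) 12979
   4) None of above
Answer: 4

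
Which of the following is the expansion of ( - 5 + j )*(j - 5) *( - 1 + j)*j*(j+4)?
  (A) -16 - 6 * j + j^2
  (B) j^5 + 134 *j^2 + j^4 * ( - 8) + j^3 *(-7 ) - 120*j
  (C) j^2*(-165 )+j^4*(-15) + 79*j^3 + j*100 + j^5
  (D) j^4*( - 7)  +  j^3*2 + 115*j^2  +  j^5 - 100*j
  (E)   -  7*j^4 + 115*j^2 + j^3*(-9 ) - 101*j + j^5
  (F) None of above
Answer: F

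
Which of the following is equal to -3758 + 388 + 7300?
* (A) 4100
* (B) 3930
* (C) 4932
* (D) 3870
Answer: B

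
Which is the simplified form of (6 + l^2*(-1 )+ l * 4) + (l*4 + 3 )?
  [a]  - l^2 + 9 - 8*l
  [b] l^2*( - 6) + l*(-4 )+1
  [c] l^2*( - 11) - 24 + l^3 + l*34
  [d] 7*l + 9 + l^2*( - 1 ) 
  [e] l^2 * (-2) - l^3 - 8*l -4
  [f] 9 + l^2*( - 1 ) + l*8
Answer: f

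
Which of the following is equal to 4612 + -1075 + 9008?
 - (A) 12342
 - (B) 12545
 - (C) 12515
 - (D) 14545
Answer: B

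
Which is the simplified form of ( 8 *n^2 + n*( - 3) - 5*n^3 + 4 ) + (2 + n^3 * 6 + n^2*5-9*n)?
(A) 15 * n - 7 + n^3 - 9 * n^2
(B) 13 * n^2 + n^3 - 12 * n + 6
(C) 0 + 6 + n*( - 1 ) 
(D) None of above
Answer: B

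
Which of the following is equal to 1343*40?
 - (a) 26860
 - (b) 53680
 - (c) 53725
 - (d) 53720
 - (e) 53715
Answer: d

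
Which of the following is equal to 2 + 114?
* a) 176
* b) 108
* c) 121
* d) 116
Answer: d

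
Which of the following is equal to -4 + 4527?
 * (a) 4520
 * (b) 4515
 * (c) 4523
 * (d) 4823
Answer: c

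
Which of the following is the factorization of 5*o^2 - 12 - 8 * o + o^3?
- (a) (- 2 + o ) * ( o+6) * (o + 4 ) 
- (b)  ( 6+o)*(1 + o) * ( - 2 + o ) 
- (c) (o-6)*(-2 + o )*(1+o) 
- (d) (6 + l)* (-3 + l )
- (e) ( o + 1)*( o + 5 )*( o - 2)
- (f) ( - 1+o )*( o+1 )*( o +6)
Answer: b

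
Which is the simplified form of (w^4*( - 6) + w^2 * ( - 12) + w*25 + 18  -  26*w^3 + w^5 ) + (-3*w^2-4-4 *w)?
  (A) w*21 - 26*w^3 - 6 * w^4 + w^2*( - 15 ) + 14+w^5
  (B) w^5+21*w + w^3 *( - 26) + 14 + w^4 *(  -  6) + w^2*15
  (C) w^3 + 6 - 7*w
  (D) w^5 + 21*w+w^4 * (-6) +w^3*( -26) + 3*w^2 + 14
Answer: A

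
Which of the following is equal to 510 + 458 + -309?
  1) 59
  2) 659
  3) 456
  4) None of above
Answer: 2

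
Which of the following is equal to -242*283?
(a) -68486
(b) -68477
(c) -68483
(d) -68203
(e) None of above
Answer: a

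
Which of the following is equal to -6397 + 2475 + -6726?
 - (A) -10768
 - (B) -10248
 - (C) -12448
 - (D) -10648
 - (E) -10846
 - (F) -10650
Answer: D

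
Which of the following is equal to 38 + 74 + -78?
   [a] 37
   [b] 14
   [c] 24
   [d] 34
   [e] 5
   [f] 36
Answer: d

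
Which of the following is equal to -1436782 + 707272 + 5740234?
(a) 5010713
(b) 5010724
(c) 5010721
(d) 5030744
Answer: b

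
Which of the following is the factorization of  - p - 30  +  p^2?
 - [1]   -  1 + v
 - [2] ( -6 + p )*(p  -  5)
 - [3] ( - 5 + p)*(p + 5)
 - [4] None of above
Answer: 4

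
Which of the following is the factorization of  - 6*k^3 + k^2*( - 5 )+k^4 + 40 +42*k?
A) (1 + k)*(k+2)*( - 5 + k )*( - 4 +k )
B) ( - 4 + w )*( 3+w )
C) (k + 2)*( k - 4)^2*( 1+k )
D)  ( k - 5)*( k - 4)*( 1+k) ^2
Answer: A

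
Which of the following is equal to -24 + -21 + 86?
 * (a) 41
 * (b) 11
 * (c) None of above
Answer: a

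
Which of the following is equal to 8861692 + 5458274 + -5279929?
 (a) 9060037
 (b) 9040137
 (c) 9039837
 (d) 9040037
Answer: d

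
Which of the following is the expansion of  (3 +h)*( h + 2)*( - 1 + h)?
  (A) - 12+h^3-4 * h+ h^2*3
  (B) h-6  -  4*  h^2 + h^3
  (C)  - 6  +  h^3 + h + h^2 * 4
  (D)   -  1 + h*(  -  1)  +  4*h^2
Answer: C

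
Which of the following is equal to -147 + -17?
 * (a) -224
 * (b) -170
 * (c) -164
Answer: c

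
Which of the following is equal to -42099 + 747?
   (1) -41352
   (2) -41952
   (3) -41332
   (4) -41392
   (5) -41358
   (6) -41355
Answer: 1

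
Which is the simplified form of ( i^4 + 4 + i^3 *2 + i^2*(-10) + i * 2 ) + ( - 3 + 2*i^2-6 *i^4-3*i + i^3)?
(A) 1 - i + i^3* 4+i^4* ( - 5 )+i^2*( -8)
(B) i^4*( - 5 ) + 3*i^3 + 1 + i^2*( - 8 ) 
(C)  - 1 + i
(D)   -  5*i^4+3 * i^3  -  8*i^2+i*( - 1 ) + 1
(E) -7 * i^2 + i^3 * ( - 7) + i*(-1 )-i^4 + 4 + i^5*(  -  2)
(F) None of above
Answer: D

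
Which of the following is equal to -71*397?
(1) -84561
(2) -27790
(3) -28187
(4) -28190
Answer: 3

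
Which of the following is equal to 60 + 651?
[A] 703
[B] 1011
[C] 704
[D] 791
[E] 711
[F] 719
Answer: E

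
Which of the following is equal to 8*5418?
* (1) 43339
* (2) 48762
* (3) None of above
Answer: 3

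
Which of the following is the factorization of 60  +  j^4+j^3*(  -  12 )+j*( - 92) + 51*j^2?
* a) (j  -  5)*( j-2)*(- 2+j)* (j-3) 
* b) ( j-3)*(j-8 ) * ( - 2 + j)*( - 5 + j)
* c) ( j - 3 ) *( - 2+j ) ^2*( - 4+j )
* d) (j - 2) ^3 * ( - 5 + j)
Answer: a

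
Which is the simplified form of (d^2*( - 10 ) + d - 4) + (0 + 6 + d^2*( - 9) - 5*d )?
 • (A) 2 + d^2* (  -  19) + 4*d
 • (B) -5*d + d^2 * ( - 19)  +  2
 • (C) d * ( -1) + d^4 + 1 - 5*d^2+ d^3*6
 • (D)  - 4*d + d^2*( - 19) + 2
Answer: D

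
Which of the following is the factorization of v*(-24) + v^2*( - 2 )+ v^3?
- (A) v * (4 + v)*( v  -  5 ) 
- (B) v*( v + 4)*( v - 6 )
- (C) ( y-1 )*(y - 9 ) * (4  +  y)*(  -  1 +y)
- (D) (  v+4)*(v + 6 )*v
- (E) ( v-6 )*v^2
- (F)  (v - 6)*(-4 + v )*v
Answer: B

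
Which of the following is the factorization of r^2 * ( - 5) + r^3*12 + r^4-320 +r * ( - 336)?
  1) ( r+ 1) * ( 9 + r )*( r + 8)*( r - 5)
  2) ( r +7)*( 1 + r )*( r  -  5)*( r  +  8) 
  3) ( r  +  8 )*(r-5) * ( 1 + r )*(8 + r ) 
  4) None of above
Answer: 3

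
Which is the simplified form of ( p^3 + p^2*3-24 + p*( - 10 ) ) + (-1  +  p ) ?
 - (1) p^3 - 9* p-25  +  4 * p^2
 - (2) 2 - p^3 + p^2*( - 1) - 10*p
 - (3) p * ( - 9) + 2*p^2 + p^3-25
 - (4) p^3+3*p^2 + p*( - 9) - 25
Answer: 4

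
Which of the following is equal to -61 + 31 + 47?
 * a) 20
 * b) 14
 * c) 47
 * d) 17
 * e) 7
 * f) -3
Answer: d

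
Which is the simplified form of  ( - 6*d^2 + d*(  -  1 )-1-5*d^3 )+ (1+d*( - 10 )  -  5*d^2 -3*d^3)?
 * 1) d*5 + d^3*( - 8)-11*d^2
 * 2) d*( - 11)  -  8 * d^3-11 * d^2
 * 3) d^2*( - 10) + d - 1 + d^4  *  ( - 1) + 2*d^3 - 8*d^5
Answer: 2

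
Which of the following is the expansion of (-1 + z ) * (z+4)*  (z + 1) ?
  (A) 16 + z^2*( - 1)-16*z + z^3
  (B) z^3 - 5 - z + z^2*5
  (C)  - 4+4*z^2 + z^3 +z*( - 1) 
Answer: C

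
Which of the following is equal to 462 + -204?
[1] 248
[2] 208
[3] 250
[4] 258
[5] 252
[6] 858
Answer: 4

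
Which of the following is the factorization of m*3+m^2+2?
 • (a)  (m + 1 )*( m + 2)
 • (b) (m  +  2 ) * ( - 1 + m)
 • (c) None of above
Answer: a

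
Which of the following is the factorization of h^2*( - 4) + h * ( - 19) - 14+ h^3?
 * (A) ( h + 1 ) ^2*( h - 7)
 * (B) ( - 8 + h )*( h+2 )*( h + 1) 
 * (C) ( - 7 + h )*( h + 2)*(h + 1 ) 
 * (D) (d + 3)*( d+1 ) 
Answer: C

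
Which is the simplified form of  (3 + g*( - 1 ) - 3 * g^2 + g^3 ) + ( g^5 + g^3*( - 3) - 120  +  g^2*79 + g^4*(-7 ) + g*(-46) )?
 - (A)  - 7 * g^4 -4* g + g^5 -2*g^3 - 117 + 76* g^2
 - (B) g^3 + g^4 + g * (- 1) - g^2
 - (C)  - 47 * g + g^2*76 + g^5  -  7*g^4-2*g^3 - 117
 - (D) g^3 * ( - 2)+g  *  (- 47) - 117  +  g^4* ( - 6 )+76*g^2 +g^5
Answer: C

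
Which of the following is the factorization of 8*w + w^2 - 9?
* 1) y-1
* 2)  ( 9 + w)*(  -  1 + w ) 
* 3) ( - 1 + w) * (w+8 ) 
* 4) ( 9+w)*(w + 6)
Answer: 2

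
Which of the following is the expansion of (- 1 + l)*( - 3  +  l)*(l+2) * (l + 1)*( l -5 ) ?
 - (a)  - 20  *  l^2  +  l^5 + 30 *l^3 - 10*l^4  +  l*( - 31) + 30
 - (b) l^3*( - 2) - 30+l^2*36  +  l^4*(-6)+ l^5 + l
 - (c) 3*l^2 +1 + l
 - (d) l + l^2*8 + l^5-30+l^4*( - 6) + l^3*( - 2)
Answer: b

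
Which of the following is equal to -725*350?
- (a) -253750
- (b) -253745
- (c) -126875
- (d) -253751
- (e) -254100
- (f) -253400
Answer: a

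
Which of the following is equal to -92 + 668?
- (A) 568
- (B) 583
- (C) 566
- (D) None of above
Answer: D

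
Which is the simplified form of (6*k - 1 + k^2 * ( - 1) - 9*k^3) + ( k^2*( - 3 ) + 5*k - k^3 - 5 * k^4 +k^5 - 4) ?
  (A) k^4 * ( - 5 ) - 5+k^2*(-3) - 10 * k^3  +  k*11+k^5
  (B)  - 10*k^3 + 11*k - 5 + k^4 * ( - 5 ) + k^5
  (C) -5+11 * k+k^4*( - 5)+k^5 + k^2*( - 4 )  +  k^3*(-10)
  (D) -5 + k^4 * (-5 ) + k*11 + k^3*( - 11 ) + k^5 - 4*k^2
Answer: C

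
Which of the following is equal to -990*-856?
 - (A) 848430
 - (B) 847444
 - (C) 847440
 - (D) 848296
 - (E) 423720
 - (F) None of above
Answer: C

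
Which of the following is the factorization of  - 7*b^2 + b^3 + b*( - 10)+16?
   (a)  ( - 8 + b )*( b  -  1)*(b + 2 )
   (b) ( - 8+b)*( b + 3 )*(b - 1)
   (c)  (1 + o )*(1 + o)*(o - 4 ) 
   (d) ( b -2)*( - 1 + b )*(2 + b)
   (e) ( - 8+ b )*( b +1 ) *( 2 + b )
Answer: a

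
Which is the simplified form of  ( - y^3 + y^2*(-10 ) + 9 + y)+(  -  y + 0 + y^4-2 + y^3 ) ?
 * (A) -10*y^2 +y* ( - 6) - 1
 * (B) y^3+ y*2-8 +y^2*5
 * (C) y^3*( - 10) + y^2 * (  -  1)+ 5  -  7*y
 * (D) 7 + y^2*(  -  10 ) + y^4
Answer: D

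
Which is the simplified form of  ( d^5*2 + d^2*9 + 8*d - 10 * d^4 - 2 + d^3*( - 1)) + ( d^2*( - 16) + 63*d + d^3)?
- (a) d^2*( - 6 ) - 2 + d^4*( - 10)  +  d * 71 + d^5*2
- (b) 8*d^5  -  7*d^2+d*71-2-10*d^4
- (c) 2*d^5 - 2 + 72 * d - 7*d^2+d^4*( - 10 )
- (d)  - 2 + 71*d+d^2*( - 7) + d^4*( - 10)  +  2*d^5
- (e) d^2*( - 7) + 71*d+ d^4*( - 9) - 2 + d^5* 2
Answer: d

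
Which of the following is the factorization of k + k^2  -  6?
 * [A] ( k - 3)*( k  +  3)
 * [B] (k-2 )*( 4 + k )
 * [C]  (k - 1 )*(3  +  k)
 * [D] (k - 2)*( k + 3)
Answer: D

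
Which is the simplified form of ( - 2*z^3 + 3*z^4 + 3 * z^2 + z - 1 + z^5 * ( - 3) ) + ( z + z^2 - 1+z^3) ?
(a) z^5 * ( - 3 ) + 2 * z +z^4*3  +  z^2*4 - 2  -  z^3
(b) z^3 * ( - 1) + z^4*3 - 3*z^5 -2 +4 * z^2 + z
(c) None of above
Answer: a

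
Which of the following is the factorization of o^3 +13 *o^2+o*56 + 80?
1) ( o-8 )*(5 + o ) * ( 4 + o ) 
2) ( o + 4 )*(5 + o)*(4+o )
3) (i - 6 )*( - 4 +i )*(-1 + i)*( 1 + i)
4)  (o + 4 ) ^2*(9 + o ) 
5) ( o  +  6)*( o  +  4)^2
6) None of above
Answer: 2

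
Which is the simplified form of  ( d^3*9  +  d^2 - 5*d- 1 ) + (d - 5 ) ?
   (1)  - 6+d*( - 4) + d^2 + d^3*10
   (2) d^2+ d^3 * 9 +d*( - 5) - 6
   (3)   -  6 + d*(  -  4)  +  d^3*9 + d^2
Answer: 3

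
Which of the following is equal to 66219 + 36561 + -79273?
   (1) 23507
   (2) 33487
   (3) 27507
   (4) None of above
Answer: 1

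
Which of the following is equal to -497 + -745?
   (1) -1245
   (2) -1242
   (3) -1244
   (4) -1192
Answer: 2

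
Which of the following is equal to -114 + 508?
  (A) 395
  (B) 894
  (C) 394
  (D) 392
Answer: C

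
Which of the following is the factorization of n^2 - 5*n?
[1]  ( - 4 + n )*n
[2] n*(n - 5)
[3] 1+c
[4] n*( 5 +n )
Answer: 2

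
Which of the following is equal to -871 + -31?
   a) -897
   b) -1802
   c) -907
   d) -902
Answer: d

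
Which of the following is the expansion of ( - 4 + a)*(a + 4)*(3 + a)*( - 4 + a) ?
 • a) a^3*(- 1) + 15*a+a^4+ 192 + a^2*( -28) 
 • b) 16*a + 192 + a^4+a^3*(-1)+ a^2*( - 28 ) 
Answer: b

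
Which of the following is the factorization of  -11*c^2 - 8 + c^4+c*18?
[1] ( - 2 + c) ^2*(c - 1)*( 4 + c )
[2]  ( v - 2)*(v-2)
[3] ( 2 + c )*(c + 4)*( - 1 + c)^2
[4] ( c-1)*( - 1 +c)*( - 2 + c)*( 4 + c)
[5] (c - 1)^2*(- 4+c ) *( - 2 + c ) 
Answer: 4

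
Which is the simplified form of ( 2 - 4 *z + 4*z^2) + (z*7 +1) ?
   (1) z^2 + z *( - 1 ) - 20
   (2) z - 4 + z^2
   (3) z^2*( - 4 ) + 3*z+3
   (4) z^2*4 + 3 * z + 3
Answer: 4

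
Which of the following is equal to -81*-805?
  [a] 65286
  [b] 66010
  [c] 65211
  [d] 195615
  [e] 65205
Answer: e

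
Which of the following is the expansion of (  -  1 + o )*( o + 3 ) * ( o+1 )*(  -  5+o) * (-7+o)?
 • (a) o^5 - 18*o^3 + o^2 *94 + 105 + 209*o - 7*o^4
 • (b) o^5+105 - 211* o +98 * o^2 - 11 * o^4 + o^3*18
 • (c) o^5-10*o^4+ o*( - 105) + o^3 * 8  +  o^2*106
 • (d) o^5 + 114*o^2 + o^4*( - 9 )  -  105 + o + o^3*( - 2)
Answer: d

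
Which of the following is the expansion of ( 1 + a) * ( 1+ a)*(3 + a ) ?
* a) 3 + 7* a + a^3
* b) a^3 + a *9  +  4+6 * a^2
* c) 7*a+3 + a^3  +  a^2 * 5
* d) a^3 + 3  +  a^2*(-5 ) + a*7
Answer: c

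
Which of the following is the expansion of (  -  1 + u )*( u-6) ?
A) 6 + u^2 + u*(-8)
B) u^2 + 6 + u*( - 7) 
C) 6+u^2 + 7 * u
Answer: B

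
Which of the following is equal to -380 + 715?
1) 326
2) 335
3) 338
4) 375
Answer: 2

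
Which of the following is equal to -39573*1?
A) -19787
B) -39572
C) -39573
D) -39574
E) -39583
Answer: C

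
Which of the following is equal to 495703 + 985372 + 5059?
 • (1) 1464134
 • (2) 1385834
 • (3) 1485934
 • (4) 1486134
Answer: 4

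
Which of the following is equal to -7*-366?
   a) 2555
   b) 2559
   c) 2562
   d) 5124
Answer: c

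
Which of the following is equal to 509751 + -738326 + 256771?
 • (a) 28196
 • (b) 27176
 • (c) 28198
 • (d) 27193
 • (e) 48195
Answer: a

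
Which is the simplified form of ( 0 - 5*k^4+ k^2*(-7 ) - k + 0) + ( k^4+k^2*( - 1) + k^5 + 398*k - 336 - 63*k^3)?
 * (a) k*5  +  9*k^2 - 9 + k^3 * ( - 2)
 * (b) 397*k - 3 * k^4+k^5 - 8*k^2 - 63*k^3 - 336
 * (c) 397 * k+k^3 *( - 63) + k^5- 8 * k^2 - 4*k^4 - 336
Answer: c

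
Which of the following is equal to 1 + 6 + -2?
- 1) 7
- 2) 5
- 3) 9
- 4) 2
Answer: 2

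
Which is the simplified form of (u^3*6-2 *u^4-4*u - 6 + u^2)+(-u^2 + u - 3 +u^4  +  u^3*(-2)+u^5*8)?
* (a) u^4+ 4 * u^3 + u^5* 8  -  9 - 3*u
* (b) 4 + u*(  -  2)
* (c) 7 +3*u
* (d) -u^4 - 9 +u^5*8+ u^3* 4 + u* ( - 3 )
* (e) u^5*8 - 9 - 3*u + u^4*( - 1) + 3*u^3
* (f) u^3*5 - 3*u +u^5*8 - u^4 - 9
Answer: d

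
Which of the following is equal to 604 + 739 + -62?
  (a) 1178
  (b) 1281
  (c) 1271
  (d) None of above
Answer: b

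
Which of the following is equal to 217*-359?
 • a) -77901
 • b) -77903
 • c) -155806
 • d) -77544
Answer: b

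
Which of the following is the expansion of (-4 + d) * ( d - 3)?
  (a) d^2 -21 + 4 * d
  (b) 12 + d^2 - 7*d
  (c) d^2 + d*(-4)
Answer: b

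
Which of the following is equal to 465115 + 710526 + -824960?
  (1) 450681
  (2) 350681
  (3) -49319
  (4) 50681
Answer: 2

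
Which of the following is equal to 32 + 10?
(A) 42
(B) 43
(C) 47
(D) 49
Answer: A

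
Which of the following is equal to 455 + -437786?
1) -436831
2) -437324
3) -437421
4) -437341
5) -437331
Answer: 5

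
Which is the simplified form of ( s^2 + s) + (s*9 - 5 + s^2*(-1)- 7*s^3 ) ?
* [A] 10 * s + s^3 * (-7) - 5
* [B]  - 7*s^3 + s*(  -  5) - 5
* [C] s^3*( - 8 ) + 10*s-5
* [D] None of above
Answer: A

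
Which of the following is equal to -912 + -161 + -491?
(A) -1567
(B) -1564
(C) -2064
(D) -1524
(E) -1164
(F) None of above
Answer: B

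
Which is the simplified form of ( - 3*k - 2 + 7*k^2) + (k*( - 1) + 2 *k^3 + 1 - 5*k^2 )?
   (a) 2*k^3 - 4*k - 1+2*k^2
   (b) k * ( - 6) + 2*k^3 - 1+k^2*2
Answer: a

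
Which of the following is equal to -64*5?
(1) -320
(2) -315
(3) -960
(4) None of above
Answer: 1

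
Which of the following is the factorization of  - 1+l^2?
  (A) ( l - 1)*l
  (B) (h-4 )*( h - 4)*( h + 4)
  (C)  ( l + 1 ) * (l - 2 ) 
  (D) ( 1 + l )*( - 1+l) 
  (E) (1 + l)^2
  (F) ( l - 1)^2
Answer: D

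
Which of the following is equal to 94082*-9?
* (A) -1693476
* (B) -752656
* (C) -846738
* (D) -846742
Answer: C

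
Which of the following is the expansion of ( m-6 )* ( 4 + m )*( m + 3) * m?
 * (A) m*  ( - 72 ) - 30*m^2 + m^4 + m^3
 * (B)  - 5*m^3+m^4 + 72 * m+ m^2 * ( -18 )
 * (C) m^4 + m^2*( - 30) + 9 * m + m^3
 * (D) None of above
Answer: A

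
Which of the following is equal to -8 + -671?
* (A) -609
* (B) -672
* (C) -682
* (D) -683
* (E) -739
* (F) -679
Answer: F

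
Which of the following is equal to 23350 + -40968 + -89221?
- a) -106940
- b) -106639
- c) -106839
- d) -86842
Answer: c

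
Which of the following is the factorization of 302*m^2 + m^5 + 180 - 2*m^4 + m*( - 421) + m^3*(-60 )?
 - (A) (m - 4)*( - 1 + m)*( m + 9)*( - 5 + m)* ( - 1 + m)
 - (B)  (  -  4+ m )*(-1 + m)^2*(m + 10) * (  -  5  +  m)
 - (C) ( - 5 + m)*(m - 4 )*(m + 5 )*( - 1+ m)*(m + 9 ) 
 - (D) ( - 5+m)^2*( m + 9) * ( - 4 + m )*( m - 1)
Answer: A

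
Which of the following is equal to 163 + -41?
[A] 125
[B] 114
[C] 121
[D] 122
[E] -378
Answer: D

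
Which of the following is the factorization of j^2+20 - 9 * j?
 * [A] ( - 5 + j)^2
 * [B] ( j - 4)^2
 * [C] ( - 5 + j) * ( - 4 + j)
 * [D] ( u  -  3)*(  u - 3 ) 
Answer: C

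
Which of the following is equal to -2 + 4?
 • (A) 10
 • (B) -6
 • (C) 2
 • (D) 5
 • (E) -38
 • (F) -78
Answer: C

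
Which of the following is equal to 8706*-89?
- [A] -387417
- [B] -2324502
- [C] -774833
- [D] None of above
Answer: D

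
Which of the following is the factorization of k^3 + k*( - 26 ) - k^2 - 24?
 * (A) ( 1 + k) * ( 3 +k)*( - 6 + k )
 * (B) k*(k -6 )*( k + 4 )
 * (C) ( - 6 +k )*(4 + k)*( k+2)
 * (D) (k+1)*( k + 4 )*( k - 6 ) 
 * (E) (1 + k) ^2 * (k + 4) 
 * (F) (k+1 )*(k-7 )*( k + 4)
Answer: D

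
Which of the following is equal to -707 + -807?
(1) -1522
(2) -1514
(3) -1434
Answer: 2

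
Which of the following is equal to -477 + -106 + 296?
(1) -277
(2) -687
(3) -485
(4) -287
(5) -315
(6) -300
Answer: 4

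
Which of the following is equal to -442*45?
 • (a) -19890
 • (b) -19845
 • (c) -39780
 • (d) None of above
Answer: a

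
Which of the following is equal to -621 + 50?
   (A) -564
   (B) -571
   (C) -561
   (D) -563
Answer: B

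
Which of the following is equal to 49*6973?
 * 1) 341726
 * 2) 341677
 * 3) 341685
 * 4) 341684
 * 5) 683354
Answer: 2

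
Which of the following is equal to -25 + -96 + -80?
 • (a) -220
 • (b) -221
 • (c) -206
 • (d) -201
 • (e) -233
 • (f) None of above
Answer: d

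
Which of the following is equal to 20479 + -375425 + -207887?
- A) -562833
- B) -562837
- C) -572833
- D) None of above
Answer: A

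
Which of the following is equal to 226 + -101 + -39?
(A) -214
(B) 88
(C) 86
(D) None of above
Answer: C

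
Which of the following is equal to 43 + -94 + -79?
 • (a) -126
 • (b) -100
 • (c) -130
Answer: c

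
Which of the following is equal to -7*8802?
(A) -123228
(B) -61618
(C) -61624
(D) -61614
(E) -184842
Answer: D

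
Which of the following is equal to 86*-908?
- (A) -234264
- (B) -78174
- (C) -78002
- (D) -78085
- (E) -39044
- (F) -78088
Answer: F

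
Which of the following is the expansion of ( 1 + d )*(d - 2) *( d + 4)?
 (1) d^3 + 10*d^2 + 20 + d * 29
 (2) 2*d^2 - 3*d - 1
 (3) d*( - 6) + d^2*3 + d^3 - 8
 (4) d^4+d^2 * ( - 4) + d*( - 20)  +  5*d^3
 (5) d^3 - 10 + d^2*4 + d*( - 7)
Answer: 3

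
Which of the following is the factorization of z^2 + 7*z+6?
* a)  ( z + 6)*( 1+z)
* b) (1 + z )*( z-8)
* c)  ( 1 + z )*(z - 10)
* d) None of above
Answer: a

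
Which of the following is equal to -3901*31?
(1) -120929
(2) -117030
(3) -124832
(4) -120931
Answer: 4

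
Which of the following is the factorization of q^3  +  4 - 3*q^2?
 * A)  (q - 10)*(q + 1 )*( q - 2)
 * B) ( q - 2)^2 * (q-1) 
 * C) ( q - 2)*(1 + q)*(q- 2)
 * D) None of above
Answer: C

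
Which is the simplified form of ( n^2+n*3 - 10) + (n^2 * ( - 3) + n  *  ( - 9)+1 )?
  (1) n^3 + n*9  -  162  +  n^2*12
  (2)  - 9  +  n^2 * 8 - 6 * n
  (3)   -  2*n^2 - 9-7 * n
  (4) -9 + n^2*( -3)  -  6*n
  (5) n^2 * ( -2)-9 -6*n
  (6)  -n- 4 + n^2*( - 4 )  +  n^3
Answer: 5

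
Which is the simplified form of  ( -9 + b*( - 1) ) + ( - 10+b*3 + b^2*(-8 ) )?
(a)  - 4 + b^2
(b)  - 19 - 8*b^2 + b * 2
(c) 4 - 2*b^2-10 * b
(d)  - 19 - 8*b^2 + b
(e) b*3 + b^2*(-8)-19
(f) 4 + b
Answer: b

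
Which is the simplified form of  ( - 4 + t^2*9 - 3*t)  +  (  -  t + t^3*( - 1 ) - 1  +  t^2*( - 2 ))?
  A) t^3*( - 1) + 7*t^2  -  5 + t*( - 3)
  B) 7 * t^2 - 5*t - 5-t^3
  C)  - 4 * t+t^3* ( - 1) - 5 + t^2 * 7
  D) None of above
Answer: C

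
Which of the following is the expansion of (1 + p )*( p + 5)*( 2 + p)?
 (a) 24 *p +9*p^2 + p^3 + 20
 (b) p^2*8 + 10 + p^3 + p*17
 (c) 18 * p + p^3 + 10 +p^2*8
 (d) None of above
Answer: b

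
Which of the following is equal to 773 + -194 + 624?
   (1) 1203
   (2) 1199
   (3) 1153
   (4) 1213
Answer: 1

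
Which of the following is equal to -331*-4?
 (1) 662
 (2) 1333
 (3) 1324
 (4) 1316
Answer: 3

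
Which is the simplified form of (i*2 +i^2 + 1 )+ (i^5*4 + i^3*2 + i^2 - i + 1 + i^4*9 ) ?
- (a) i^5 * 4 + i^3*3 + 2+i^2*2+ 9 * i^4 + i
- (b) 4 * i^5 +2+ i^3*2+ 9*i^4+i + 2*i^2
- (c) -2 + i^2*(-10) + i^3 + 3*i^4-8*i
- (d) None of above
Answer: b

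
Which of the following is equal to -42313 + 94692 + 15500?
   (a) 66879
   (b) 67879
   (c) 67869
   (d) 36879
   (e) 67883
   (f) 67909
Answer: b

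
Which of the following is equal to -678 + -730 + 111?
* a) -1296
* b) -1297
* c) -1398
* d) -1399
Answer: b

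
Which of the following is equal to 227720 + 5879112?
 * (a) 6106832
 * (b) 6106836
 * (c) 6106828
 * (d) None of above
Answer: a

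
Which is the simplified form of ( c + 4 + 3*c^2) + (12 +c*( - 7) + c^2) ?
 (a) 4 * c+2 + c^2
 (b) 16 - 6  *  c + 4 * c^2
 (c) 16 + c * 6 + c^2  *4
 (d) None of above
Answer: b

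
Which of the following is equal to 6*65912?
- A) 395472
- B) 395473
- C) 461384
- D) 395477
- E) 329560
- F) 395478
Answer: A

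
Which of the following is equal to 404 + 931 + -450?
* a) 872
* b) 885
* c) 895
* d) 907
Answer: b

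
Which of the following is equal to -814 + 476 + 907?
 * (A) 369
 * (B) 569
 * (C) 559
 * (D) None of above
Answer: B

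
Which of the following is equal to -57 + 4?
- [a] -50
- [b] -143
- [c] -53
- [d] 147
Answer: c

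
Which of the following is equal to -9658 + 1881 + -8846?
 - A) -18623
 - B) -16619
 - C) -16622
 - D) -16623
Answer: D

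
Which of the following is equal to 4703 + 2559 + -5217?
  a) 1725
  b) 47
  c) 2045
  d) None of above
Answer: c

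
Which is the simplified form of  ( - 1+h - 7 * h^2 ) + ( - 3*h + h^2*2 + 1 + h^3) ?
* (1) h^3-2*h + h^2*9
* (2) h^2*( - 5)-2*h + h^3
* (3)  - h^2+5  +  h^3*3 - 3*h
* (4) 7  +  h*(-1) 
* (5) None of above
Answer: 2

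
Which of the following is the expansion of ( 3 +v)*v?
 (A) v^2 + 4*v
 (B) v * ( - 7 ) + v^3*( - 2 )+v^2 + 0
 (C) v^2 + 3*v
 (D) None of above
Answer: C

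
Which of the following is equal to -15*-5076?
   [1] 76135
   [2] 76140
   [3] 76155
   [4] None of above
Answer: 2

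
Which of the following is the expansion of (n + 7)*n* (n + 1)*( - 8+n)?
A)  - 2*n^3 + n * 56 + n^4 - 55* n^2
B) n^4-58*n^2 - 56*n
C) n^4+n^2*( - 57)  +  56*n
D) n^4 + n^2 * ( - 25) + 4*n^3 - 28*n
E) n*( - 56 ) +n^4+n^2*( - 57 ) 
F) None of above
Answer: E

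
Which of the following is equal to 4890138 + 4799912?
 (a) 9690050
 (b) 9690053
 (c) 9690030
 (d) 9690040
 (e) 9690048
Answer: a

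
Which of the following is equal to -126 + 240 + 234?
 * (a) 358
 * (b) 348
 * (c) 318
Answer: b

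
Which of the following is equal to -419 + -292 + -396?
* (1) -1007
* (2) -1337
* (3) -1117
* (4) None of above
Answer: 4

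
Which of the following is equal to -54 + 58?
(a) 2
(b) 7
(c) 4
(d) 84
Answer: c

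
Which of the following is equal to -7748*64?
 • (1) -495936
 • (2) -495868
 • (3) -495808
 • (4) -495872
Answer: 4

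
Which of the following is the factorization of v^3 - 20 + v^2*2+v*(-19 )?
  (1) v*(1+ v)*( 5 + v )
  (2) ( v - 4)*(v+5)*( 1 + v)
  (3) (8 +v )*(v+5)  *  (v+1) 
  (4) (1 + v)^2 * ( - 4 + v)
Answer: 2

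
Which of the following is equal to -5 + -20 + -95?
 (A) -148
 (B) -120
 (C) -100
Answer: B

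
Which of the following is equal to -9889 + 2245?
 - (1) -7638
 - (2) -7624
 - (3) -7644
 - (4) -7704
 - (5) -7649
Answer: 3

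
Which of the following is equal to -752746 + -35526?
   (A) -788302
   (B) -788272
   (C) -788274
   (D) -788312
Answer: B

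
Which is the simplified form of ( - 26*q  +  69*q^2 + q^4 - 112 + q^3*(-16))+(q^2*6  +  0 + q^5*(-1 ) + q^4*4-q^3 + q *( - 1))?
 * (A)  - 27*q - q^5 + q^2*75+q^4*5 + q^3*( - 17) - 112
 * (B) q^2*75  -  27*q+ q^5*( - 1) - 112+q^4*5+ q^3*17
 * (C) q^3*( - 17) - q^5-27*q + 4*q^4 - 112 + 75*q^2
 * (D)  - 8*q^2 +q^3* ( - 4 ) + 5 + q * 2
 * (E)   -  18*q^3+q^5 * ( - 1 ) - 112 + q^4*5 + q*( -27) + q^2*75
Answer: A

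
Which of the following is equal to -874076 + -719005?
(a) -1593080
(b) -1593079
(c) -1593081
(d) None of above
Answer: c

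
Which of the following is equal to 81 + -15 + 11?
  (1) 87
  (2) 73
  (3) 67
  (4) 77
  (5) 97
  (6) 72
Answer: 4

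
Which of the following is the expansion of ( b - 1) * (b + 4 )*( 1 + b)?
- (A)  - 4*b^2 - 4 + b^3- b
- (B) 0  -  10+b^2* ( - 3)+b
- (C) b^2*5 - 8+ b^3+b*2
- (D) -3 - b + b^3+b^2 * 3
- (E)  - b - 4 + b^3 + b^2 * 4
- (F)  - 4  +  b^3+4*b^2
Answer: E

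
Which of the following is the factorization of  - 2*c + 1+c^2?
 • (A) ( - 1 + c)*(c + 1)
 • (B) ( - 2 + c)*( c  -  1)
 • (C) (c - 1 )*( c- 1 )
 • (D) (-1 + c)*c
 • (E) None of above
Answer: C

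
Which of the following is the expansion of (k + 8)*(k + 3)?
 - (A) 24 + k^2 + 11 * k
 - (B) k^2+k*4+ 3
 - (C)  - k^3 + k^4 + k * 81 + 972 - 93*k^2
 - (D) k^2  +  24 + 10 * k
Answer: A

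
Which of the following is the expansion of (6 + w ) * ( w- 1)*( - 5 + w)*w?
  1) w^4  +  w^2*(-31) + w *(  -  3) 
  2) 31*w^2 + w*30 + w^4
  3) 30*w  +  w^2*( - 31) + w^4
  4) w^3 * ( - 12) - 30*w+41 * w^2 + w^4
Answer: 3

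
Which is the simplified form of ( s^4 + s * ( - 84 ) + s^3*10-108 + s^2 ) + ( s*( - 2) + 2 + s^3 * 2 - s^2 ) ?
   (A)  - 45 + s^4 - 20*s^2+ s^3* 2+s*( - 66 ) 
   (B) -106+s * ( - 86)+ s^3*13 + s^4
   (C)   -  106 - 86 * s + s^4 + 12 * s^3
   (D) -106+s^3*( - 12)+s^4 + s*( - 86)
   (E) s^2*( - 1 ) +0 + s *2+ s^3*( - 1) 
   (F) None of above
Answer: C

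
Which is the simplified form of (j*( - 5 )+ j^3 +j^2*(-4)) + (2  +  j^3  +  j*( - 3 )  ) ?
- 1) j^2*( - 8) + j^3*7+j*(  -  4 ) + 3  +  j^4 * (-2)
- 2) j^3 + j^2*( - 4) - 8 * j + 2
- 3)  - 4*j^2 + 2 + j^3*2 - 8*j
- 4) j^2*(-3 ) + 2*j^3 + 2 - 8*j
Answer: 3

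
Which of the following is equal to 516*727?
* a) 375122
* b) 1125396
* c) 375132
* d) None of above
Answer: c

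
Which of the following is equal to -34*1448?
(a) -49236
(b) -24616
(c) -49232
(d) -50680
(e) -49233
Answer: c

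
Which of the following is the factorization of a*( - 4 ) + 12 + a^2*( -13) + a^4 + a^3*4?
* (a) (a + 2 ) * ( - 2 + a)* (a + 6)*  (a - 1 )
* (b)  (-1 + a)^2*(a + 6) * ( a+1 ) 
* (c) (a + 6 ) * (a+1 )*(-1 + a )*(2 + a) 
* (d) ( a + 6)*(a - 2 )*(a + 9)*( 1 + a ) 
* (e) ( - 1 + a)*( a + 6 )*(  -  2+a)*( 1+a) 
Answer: e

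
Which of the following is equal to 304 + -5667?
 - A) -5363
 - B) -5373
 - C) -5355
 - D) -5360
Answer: A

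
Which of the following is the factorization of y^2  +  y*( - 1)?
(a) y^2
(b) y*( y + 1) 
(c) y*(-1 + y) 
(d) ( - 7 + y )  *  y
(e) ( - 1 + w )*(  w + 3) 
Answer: c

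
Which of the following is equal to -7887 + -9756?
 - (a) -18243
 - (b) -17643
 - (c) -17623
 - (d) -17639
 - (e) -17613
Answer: b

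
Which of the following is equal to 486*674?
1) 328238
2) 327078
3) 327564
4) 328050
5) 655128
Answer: 3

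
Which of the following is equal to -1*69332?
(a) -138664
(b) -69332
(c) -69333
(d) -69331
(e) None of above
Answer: b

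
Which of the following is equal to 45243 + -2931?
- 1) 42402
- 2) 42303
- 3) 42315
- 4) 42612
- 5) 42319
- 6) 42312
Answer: 6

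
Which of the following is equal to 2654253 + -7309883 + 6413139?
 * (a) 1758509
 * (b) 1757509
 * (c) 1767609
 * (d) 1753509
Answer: b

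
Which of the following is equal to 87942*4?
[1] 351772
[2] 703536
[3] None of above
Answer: 3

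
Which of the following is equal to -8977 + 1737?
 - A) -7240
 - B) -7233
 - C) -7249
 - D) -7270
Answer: A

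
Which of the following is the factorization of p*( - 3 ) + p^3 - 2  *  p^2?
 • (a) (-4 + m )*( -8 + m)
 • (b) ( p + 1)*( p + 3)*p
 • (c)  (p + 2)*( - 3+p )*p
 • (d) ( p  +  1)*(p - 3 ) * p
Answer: d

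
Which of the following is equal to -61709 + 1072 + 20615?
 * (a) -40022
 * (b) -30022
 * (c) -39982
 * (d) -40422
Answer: a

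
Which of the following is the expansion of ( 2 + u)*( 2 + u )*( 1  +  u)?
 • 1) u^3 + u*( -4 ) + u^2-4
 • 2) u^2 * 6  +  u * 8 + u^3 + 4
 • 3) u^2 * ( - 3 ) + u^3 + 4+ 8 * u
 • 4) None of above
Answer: 4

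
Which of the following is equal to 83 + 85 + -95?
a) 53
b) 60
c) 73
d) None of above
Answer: c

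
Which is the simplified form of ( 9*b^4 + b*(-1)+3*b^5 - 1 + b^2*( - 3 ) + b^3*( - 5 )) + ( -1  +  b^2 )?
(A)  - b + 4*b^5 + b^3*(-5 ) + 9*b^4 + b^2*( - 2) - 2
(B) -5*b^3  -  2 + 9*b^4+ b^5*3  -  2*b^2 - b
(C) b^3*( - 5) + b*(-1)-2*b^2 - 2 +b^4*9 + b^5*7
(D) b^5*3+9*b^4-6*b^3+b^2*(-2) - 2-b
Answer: B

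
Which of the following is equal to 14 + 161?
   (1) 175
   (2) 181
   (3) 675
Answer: 1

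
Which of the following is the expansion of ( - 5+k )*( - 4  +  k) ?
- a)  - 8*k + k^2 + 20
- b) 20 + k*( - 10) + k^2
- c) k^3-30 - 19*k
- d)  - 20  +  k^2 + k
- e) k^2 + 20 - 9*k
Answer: e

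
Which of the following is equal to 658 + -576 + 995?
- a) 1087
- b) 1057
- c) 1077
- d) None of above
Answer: c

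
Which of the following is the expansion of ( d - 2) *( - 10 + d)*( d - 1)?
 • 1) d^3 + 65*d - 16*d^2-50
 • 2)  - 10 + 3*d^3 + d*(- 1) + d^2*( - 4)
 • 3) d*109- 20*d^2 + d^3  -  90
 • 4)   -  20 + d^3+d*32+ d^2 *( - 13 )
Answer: 4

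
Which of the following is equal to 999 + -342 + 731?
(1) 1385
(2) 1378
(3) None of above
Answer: 3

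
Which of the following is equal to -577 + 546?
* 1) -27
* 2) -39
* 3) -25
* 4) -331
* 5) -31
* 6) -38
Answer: 5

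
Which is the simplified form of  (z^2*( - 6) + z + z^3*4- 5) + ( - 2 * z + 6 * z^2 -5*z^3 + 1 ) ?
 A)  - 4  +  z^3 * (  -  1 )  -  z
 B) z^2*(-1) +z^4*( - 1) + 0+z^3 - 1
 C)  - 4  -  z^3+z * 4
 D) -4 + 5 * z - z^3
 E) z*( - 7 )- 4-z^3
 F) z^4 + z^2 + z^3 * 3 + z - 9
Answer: A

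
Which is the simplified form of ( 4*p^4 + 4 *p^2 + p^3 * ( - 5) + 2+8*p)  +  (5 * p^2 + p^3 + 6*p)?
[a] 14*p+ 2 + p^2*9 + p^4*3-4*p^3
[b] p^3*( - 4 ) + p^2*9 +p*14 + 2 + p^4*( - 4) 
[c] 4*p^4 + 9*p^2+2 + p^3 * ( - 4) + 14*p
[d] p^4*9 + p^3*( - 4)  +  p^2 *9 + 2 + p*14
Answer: c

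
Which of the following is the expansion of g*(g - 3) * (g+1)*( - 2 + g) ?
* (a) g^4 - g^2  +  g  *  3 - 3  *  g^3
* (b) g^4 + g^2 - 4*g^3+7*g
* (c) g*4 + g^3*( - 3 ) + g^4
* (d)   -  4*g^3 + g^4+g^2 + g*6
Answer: d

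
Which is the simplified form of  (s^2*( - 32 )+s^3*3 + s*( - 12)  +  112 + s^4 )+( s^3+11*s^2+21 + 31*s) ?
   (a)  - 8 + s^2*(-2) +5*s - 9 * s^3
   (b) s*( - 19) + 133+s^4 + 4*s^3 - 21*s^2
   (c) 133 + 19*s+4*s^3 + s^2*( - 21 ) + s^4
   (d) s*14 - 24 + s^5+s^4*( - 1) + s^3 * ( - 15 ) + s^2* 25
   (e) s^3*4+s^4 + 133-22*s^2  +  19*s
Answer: c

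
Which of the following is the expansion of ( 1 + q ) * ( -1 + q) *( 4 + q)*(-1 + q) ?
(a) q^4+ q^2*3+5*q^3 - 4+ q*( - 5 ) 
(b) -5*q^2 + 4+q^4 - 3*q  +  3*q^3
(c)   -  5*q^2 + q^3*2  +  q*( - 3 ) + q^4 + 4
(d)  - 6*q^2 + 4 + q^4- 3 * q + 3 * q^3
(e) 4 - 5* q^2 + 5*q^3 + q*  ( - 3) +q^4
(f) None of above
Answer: b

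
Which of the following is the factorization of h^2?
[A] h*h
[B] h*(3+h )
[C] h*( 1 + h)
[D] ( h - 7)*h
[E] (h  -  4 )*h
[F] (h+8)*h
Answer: A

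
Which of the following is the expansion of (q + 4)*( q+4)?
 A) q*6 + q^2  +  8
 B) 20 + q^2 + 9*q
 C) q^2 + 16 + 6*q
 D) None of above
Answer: D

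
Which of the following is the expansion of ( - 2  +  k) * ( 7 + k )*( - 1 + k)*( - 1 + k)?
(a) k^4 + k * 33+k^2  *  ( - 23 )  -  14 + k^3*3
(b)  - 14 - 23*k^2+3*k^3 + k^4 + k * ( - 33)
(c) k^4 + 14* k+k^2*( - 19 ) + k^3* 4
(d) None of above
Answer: a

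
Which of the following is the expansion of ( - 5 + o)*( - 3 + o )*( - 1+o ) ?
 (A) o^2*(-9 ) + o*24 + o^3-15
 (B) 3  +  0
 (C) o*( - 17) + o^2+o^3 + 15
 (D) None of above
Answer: D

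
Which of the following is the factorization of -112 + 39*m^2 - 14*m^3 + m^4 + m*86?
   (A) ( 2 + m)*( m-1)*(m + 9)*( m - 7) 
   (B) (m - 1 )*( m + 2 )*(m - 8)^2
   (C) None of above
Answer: C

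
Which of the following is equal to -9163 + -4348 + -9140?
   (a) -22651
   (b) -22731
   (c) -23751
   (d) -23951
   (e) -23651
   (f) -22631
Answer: a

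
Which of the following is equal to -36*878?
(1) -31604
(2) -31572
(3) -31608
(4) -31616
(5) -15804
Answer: 3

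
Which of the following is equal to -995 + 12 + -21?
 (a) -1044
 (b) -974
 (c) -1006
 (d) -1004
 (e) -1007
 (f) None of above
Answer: d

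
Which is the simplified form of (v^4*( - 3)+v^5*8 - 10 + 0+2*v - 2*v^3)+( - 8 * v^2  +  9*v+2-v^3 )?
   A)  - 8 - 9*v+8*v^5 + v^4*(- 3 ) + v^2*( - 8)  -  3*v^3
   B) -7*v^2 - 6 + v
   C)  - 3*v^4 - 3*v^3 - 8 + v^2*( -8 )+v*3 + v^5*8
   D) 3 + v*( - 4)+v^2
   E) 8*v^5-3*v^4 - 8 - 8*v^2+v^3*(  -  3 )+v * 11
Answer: E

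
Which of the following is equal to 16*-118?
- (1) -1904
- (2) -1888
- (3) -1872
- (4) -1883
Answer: 2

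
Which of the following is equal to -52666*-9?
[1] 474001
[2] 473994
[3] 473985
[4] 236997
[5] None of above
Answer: 2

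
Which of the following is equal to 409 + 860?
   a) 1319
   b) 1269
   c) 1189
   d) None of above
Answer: b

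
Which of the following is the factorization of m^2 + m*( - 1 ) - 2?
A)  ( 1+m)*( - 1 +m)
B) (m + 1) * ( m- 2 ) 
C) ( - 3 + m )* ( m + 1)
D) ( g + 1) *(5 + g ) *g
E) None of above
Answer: B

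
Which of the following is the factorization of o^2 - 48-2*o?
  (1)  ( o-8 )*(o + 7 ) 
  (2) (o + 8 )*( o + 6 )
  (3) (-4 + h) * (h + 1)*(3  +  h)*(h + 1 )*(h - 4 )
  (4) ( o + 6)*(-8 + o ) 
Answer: 4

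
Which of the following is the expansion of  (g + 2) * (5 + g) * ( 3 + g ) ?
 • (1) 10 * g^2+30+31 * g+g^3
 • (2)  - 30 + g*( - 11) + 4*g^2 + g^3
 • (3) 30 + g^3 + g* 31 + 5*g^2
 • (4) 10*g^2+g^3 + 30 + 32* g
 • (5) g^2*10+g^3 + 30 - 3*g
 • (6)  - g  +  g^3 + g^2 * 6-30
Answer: 1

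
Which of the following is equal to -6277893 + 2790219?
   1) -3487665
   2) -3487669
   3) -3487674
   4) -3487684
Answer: 3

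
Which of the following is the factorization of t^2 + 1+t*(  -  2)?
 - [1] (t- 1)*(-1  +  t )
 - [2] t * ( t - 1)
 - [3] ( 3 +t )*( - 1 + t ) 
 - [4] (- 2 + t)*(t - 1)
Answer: 1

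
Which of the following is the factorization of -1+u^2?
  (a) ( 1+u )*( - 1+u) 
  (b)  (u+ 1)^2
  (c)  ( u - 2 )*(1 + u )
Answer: a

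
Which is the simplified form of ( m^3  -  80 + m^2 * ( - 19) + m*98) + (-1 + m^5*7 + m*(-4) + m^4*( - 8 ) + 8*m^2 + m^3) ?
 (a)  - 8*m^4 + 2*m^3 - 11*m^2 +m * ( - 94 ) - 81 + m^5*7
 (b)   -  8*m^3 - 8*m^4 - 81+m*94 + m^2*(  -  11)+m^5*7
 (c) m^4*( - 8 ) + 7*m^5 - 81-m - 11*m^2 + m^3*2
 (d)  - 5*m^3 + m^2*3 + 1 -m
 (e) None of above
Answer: e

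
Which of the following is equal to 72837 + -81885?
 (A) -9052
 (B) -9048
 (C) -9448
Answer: B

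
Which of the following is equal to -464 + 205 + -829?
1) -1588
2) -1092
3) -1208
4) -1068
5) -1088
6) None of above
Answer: 5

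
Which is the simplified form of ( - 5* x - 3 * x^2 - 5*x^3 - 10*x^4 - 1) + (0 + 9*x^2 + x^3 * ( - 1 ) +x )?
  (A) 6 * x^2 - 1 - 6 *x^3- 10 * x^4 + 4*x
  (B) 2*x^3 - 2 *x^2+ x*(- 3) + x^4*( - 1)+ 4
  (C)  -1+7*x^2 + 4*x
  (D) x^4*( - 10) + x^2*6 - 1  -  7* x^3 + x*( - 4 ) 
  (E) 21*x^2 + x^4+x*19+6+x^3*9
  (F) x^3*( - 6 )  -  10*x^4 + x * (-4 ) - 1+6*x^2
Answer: F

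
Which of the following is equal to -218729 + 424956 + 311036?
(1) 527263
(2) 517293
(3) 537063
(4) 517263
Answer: 4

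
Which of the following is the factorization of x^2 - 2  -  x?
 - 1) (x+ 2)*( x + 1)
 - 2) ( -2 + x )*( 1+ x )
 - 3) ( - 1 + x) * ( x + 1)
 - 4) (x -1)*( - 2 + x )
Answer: 2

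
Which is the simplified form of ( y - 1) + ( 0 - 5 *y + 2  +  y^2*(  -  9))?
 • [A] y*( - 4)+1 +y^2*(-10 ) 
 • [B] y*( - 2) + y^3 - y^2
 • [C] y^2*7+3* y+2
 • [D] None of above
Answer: D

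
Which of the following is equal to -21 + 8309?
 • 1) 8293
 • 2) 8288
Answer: 2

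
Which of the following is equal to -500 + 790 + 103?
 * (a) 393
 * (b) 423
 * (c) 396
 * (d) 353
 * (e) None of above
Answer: a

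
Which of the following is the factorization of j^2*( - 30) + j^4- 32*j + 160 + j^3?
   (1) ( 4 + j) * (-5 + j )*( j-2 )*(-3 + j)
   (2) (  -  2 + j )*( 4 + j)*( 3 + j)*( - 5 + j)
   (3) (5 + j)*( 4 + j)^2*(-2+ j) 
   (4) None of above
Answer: 4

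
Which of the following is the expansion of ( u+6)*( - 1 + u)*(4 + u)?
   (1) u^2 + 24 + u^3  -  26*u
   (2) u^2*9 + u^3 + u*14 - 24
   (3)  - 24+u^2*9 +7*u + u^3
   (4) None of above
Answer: 2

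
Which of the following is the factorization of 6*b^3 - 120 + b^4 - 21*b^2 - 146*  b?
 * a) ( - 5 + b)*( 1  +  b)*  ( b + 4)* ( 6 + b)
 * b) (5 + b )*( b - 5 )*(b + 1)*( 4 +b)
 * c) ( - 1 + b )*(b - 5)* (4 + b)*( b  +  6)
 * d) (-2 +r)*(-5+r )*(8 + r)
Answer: a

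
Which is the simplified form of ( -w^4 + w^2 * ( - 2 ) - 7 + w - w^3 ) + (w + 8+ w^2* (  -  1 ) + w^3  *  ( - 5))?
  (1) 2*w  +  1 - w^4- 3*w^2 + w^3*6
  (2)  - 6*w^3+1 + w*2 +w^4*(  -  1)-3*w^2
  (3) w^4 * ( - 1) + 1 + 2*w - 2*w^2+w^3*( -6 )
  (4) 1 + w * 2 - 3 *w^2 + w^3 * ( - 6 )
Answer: 2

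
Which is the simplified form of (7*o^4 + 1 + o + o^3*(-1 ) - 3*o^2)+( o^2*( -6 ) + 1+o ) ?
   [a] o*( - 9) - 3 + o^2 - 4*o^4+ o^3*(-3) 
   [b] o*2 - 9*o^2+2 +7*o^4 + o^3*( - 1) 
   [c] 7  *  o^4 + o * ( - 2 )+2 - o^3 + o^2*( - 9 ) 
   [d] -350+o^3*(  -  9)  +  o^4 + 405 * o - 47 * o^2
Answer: b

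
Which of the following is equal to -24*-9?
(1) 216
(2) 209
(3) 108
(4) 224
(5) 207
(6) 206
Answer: 1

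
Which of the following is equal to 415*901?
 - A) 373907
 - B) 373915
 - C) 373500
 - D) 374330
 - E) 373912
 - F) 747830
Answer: B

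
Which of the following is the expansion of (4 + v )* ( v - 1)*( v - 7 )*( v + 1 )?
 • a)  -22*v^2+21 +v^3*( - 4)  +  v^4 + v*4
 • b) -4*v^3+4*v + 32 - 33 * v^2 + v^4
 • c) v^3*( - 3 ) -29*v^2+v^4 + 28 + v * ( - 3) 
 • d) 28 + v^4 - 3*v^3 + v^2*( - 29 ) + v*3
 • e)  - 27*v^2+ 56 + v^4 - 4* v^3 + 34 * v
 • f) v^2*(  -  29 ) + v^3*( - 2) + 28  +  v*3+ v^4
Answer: d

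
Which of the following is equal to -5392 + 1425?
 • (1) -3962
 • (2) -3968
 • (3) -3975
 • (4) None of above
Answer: 4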